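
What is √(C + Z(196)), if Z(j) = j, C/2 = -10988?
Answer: 66*I*√5 ≈ 147.58*I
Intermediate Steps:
C = -21976 (C = 2*(-10988) = -21976)
√(C + Z(196)) = √(-21976 + 196) = √(-21780) = 66*I*√5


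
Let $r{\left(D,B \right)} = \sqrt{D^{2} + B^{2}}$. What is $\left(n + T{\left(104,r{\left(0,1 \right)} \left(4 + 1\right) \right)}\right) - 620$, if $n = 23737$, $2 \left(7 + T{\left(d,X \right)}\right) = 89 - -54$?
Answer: $\frac{46363}{2} \approx 23182.0$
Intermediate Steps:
$r{\left(D,B \right)} = \sqrt{B^{2} + D^{2}}$
$T{\left(d,X \right)} = \frac{129}{2}$ ($T{\left(d,X \right)} = -7 + \frac{89 - -54}{2} = -7 + \frac{89 + 54}{2} = -7 + \frac{1}{2} \cdot 143 = -7 + \frac{143}{2} = \frac{129}{2}$)
$\left(n + T{\left(104,r{\left(0,1 \right)} \left(4 + 1\right) \right)}\right) - 620 = \left(23737 + \frac{129}{2}\right) - 620 = \frac{47603}{2} - 620 = \frac{46363}{2}$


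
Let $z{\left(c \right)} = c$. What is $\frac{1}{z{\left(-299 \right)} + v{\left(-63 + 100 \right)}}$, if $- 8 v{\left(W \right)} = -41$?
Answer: $- \frac{8}{2351} \approx -0.0034028$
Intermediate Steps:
$v{\left(W \right)} = \frac{41}{8}$ ($v{\left(W \right)} = \left(- \frac{1}{8}\right) \left(-41\right) = \frac{41}{8}$)
$\frac{1}{z{\left(-299 \right)} + v{\left(-63 + 100 \right)}} = \frac{1}{-299 + \frac{41}{8}} = \frac{1}{- \frac{2351}{8}} = - \frac{8}{2351}$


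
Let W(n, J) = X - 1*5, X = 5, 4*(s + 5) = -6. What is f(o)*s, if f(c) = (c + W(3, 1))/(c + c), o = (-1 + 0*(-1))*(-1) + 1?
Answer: -13/4 ≈ -3.2500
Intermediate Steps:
s = -13/2 (s = -5 + (¼)*(-6) = -5 - 3/2 = -13/2 ≈ -6.5000)
W(n, J) = 0 (W(n, J) = 5 - 1*5 = 5 - 5 = 0)
o = 2 (o = (-1 + 0)*(-1) + 1 = -1*(-1) + 1 = 1 + 1 = 2)
f(c) = ½ (f(c) = (c + 0)/(c + c) = c/((2*c)) = c*(1/(2*c)) = ½)
f(o)*s = (½)*(-13/2) = -13/4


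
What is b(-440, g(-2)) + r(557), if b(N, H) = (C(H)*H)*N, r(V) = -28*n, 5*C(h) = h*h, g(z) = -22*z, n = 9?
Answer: -7496444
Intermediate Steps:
C(h) = h**2/5 (C(h) = (h*h)/5 = h**2/5)
r(V) = -252 (r(V) = -28*9 = -252)
b(N, H) = N*H**3/5 (b(N, H) = ((H**2/5)*H)*N = (H**3/5)*N = N*H**3/5)
b(-440, g(-2)) + r(557) = (1/5)*(-440)*(-22*(-2))**3 - 252 = (1/5)*(-440)*44**3 - 252 = (1/5)*(-440)*85184 - 252 = -7496192 - 252 = -7496444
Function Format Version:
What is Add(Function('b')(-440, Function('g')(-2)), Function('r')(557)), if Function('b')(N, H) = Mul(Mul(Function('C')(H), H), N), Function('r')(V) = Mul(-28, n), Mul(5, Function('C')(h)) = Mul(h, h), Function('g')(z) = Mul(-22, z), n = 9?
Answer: -7496444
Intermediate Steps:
Function('C')(h) = Mul(Rational(1, 5), Pow(h, 2)) (Function('C')(h) = Mul(Rational(1, 5), Mul(h, h)) = Mul(Rational(1, 5), Pow(h, 2)))
Function('r')(V) = -252 (Function('r')(V) = Mul(-28, 9) = -252)
Function('b')(N, H) = Mul(Rational(1, 5), N, Pow(H, 3)) (Function('b')(N, H) = Mul(Mul(Mul(Rational(1, 5), Pow(H, 2)), H), N) = Mul(Mul(Rational(1, 5), Pow(H, 3)), N) = Mul(Rational(1, 5), N, Pow(H, 3)))
Add(Function('b')(-440, Function('g')(-2)), Function('r')(557)) = Add(Mul(Rational(1, 5), -440, Pow(Mul(-22, -2), 3)), -252) = Add(Mul(Rational(1, 5), -440, Pow(44, 3)), -252) = Add(Mul(Rational(1, 5), -440, 85184), -252) = Add(-7496192, -252) = -7496444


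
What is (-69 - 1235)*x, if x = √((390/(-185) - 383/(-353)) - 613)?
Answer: -7824*I*√2909612031/13061 ≈ -32312.0*I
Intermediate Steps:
x = 6*I*√2909612031/13061 (x = √((390*(-1/185) - 383*(-1/353)) - 613) = √((-78/37 + 383/353) - 613) = √(-13363/13061 - 613) = √(-8019756/13061) = 6*I*√2909612031/13061 ≈ 24.779*I)
(-69 - 1235)*x = (-69 - 1235)*(6*I*√2909612031/13061) = -7824*I*√2909612031/13061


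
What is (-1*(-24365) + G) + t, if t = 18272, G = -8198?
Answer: 34439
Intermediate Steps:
(-1*(-24365) + G) + t = (-1*(-24365) - 8198) + 18272 = (24365 - 8198) + 18272 = 16167 + 18272 = 34439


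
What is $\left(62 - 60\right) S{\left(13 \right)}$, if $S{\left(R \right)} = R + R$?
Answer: $52$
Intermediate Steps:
$S{\left(R \right)} = 2 R$
$\left(62 - 60\right) S{\left(13 \right)} = \left(62 - 60\right) 2 \cdot 13 = 2 \cdot 26 = 52$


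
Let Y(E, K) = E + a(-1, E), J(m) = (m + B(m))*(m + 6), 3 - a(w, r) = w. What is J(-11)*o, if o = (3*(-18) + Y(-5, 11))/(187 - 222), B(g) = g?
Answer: 1210/7 ≈ 172.86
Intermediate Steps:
a(w, r) = 3 - w
J(m) = 2*m*(6 + m) (J(m) = (m + m)*(m + 6) = (2*m)*(6 + m) = 2*m*(6 + m))
Y(E, K) = 4 + E (Y(E, K) = E + (3 - 1*(-1)) = E + (3 + 1) = E + 4 = 4 + E)
o = 11/7 (o = (3*(-18) + (4 - 5))/(187 - 222) = (-54 - 1)/(-35) = -55*(-1/35) = 11/7 ≈ 1.5714)
J(-11)*o = (2*(-11)*(6 - 11))*(11/7) = (2*(-11)*(-5))*(11/7) = 110*(11/7) = 1210/7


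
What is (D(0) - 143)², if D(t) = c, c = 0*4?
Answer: 20449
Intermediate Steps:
c = 0
D(t) = 0
(D(0) - 143)² = (0 - 143)² = (-143)² = 20449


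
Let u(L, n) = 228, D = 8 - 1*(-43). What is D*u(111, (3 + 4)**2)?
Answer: 11628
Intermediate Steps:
D = 51 (D = 8 + 43 = 51)
D*u(111, (3 + 4)**2) = 51*228 = 11628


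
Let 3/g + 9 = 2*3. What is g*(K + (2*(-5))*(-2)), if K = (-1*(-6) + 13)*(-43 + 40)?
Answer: 37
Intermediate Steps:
g = -1 (g = 3/(-9 + 2*3) = 3/(-9 + 6) = 3/(-3) = 3*(-⅓) = -1)
K = -57 (K = (6 + 13)*(-3) = 19*(-3) = -57)
g*(K + (2*(-5))*(-2)) = -(-57 + (2*(-5))*(-2)) = -(-57 - 10*(-2)) = -(-57 + 20) = -1*(-37) = 37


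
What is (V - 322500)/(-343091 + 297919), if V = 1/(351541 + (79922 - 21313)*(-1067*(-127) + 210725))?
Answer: 6544421565157499/916665460283084 ≈ 7.1394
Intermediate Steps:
V = 1/20292780047 (V = 1/(351541 + 58609*(135509 + 210725)) = 1/(351541 + 58609*346234) = 1/(351541 + 20292428506) = 1/20292780047 ≈ 4.9279e-11)
(V - 322500)/(-343091 + 297919) = (1/20292780047 - 322500)/(-343091 + 297919) = -6544421565157499/20292780047/(-45172) = -6544421565157499/20292780047*(-1/45172) = 6544421565157499/916665460283084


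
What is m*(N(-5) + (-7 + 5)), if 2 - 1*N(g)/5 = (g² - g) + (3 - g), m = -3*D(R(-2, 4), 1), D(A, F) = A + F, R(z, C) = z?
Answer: -546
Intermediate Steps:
m = 3 (m = -3*(-2 + 1) = -3*(-1) = 3)
N(g) = -5 - 5*g² + 10*g (N(g) = 10 - 5*((g² - g) + (3 - g)) = 10 - 5*(3 + g² - 2*g) = 10 + (-15 - 5*g² + 10*g) = -5 - 5*g² + 10*g)
m*(N(-5) + (-7 + 5)) = 3*((-5 - 5*(-5)² + 10*(-5)) + (-7 + 5)) = 3*((-5 - 5*25 - 50) - 2) = 3*((-5 - 125 - 50) - 2) = 3*(-180 - 2) = 3*(-182) = -546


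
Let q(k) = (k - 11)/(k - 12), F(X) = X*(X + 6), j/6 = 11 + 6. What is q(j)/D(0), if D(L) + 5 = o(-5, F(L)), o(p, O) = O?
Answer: -91/450 ≈ -0.20222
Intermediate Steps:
j = 102 (j = 6*(11 + 6) = 6*17 = 102)
F(X) = X*(6 + X)
q(k) = (-11 + k)/(-12 + k)
D(L) = -5 + L*(6 + L)
q(j)/D(0) = ((-11 + 102)/(-12 + 102))/(-5 + 0*(6 + 0)) = (91/90)/(-5 + 0*6) = ((1/90)*91)/(-5 + 0) = (91/90)/(-5) = (91/90)*(-⅕) = -91/450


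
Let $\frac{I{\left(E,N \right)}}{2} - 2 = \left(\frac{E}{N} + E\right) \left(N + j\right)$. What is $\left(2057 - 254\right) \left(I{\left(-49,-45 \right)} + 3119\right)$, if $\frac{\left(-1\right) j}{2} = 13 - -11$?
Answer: $\frac{108490717}{5} \approx 2.1698 \cdot 10^{7}$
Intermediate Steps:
$j = -48$ ($j = - 2 \left(13 - -11\right) = - 2 \left(13 + 11\right) = \left(-2\right) 24 = -48$)
$I{\left(E,N \right)} = 4 + 2 \left(-48 + N\right) \left(E + \frac{E}{N}\right)$ ($I{\left(E,N \right)} = 4 + 2 \left(\frac{E}{N} + E\right) \left(N - 48\right) = 4 + 2 \left(E + \frac{E}{N}\right) \left(-48 + N\right) = 4 + 2 \left(-48 + N\right) \left(E + \frac{E}{N}\right)$)
$\left(2057 - 254\right) \left(I{\left(-49,-45 \right)} + 3119\right) = \left(2057 - 254\right) \left(\left(4 - -4606 - - \frac{4704}{-45} + 2 \left(-49\right) \left(-45\right)\right) + 3119\right) = 1803 \left(\left(4 + 4606 - \left(-4704\right) \left(- \frac{1}{45}\right) + 4410\right) + 3119\right) = 1803 \left(\left(4 + 4606 - \frac{1568}{15} + 4410\right) + 3119\right) = 1803 \left(\frac{133732}{15} + 3119\right) = 1803 \cdot \frac{180517}{15} = \frac{108490717}{5}$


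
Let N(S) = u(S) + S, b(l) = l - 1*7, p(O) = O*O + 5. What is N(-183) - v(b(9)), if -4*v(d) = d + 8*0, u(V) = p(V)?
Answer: 66623/2 ≈ 33312.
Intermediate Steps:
p(O) = 5 + O² (p(O) = O² + 5 = 5 + O²)
u(V) = 5 + V²
b(l) = -7 + l (b(l) = l - 7 = -7 + l)
v(d) = -d/4 (v(d) = -(d + 8*0)/4 = -(d + 0)/4 = -d/4)
N(S) = 5 + S + S² (N(S) = (5 + S²) + S = 5 + S + S²)
N(-183) - v(b(9)) = (5 - 183 + (-183)²) - (-1)*(-7 + 9)/4 = (5 - 183 + 33489) - (-1)*2/4 = 33311 - 1*(-½) = 33311 + ½ = 66623/2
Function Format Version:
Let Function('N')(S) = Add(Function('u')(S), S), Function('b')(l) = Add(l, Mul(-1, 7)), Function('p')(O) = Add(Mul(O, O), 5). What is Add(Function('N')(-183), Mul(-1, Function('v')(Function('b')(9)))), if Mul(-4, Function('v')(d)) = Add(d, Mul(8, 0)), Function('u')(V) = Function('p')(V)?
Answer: Rational(66623, 2) ≈ 33312.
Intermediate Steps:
Function('p')(O) = Add(5, Pow(O, 2)) (Function('p')(O) = Add(Pow(O, 2), 5) = Add(5, Pow(O, 2)))
Function('u')(V) = Add(5, Pow(V, 2))
Function('b')(l) = Add(-7, l) (Function('b')(l) = Add(l, -7) = Add(-7, l))
Function('v')(d) = Mul(Rational(-1, 4), d) (Function('v')(d) = Mul(Rational(-1, 4), Add(d, Mul(8, 0))) = Mul(Rational(-1, 4), Add(d, 0)) = Mul(Rational(-1, 4), d))
Function('N')(S) = Add(5, S, Pow(S, 2)) (Function('N')(S) = Add(Add(5, Pow(S, 2)), S) = Add(5, S, Pow(S, 2)))
Add(Function('N')(-183), Mul(-1, Function('v')(Function('b')(9)))) = Add(Add(5, -183, Pow(-183, 2)), Mul(-1, Mul(Rational(-1, 4), Add(-7, 9)))) = Add(Add(5, -183, 33489), Mul(-1, Mul(Rational(-1, 4), 2))) = Add(33311, Mul(-1, Rational(-1, 2))) = Add(33311, Rational(1, 2)) = Rational(66623, 2)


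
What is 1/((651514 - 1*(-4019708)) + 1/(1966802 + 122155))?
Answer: 2088957/9757981895455 ≈ 2.1408e-7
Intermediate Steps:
1/((651514 - 1*(-4019708)) + 1/(1966802 + 122155)) = 1/((651514 + 4019708) + 1/2088957) = 1/(4671222 + 1/2088957) = 1/(9757981895455/2088957) = 2088957/9757981895455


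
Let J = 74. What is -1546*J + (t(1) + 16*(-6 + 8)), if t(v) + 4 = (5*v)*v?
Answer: -114371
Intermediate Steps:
t(v) = -4 + 5*v² (t(v) = -4 + (5*v)*v = -4 + 5*v²)
-1546*J + (t(1) + 16*(-6 + 8)) = -1546*74 + ((-4 + 5*1²) + 16*(-6 + 8)) = -114404 + ((-4 + 5*1) + 16*2) = -114404 + ((-4 + 5) + 32) = -114404 + (1 + 32) = -114404 + 33 = -114371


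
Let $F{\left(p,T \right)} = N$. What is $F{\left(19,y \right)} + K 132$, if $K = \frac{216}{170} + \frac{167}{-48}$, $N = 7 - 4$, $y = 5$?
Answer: $- \frac{98101}{340} \approx -288.53$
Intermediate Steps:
$N = 3$ ($N = 7 - 4 = 3$)
$F{\left(p,T \right)} = 3$
$K = - \frac{9011}{4080}$ ($K = 216 \cdot \frac{1}{170} + 167 \left(- \frac{1}{48}\right) = \frac{108}{85} - \frac{167}{48} = - \frac{9011}{4080} \approx -2.2086$)
$F{\left(19,y \right)} + K 132 = 3 - \frac{99121}{340} = - \frac{98101}{340}$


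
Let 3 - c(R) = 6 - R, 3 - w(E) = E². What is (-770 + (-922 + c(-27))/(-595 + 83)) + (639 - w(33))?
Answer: 61239/64 ≈ 956.86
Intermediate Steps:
w(E) = 3 - E²
c(R) = -3 + R (c(R) = 3 - (6 - R) = 3 + (-6 + R) = -3 + R)
(-770 + (-922 + c(-27))/(-595 + 83)) + (639 - w(33)) = (-770 + (-922 + (-3 - 27))/(-595 + 83)) + (639 - (3 - 1*33²)) = (-770 + (-922 - 30)/(-512)) + (639 - (3 - 1*1089)) = (-770 - 952*(-1/512)) + (639 - (3 - 1089)) = (-770 + 119/64) + (639 - 1*(-1086)) = -49161/64 + (639 + 1086) = -49161/64 + 1725 = 61239/64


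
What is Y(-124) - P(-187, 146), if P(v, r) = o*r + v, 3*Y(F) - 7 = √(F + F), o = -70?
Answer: 31228/3 + 2*I*√62/3 ≈ 10409.0 + 5.2493*I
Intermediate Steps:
Y(F) = 7/3 + √2*√F/3 (Y(F) = 7/3 + √(F + F)/3 = 7/3 + √(2*F)/3 = 7/3 + (√2*√F)/3 = 7/3 + √2*√F/3)
P(v, r) = v - 70*r (P(v, r) = -70*r + v = v - 70*r)
Y(-124) - P(-187, 146) = (7/3 + √2*√(-124)/3) - (-187 - 70*146) = (7/3 + √2*(2*I*√31)/3) - (-187 - 10220) = (7/3 + 2*I*√62/3) - 1*(-10407) = (7/3 + 2*I*√62/3) + 10407 = 31228/3 + 2*I*√62/3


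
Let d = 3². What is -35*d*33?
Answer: -10395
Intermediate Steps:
d = 9
-35*d*33 = -35*9*33 = -315*33 = -10395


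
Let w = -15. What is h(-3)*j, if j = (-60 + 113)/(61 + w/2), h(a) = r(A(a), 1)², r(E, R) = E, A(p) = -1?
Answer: 106/107 ≈ 0.99065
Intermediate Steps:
h(a) = 1 (h(a) = (-1)² = 1)
j = 106/107 (j = (-60 + 113)/(61 - 15/2) = 53/(61 - 15*½) = 53/(61 - 15/2) = 53/(107/2) = 53*(2/107) = 106/107 ≈ 0.99065)
h(-3)*j = 1*(106/107) = 106/107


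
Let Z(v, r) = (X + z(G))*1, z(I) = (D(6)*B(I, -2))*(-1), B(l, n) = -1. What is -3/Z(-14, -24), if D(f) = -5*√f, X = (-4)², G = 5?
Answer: -24/53 - 15*√6/106 ≈ -0.79946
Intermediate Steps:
X = 16
z(I) = -5*√6 (z(I) = (-5*√6*(-1))*(-1) = (5*√6)*(-1) = -5*√6)
Z(v, r) = 16 - 5*√6 (Z(v, r) = (16 - 5*√6)*1 = 16 - 5*√6)
-3/Z(-14, -24) = -3/(16 - 5*√6)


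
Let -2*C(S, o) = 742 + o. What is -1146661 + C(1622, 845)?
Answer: -2294909/2 ≈ -1.1475e+6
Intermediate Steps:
C(S, o) = -371 - o/2 (C(S, o) = -(742 + o)/2 = -371 - o/2)
-1146661 + C(1622, 845) = -1146661 + (-371 - ½*845) = -1146661 + (-371 - 845/2) = -1146661 - 1587/2 = -2294909/2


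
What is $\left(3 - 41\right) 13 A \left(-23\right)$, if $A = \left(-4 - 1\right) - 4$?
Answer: $-102258$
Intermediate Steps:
$A = -9$ ($A = -5 - 4 = -9$)
$\left(3 - 41\right) 13 A \left(-23\right) = \left(3 - 41\right) 13 \left(\left(-9\right) \left(-23\right)\right) = \left(-38\right) 13 \cdot 207 = \left(-494\right) 207 = -102258$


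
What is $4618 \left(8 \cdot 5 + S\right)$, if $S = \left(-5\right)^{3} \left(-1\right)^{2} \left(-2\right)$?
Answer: $1339220$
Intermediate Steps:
$S = 250$ ($S = \left(-125\right) 1 \left(-2\right) = \left(-125\right) \left(-2\right) = 250$)
$4618 \left(8 \cdot 5 + S\right) = 4618 \left(8 \cdot 5 + 250\right) = 4618 \left(40 + 250\right) = 4618 \cdot 290 = 1339220$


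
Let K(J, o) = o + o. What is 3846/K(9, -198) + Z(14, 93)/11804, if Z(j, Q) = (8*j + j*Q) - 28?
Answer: -934361/97383 ≈ -9.5947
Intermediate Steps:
Z(j, Q) = -28 + 8*j + Q*j (Z(j, Q) = (8*j + Q*j) - 28 = -28 + 8*j + Q*j)
K(J, o) = 2*o
3846/K(9, -198) + Z(14, 93)/11804 = 3846/((2*(-198))) + (-28 + 8*14 + 93*14)/11804 = 3846/(-396) + (-28 + 112 + 1302)*(1/11804) = 3846*(-1/396) + 1386*(1/11804) = -641/66 + 693/5902 = -934361/97383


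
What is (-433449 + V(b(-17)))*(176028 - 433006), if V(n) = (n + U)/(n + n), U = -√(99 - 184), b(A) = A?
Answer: 111386728633 - 128489*I*√85/17 ≈ 1.1139e+11 - 69683.0*I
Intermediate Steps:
U = -I*√85 (U = -√(-85) = -I*√85 ≈ -9.2195*I)
V(n) = (n - I*√85)/(2*n) (V(n) = (n - I*√85)/(n + n) = (n - I*√85)/((2*n)) = (n - I*√85)*(1/(2*n)) = (n - I*√85)/(2*n))
(-433449 + V(b(-17)))*(176028 - 433006) = (-433449 + (½)*(-17 - I*√85)/(-17))*(176028 - 433006) = (-433449 + (½)*(-1/17)*(-17 - I*√85))*(-256978) = (-433449 + (½ + I*√85/34))*(-256978) = (-866897/2 + I*√85/34)*(-256978) = 111386728633 - 128489*I*√85/17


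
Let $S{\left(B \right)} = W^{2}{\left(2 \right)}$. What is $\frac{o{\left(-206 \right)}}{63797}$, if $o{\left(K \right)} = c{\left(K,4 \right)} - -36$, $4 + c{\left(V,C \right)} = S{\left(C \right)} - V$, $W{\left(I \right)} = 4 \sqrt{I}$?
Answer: $\frac{270}{63797} \approx 0.0042322$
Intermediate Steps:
$S{\left(B \right)} = 32$ ($S{\left(B \right)} = \left(4 \sqrt{2}\right)^{2} = 32$)
$c{\left(V,C \right)} = 28 - V$ ($c{\left(V,C \right)} = -4 - \left(-32 + V\right) = 28 - V$)
$o{\left(K \right)} = 64 - K$ ($o{\left(K \right)} = \left(28 - K\right) - -36 = \left(28 - K\right) + 36 = 64 - K$)
$\frac{o{\left(-206 \right)}}{63797} = \frac{64 - -206}{63797} = \left(64 + 206\right) \frac{1}{63797} = 270 \cdot \frac{1}{63797} = \frac{270}{63797}$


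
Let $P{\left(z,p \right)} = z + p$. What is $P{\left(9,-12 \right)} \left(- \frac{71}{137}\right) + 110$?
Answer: $\frac{15283}{137} \approx 111.55$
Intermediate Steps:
$P{\left(z,p \right)} = p + z$
$P{\left(9,-12 \right)} \left(- \frac{71}{137}\right) + 110 = \left(-12 + 9\right) \left(- \frac{71}{137}\right) + 110 = - 3 \left(\left(-71\right) \frac{1}{137}\right) + 110 = \left(-3\right) \left(- \frac{71}{137}\right) + 110 = \frac{213}{137} + 110 = \frac{15283}{137}$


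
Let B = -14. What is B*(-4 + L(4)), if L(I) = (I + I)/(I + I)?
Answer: 42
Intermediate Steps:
L(I) = 1 (L(I) = (2*I)/((2*I)) = (2*I)*(1/(2*I)) = 1)
B*(-4 + L(4)) = -14*(-4 + 1) = -14*(-3) = 42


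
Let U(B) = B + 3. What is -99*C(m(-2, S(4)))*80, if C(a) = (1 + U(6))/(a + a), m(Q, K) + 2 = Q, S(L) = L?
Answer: 9900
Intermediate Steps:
m(Q, K) = -2 + Q
U(B) = 3 + B
C(a) = 5/a (C(a) = (1 + (3 + 6))/(a + a) = (1 + 9)/((2*a)) = 10*(1/(2*a)) = 5/a)
-99*C(m(-2, S(4)))*80 = -495/(-2 - 2)*80 = -495/(-4)*80 = -495*(-1)/4*80 = -99*(-5/4)*80 = (495/4)*80 = 9900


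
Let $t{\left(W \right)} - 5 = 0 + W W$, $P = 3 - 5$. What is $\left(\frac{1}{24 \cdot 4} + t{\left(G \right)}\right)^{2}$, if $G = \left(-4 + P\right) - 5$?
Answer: $\frac{146337409}{9216} \approx 15879.0$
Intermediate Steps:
$P = -2$ ($P = 3 - 5 = -2$)
$G = -11$ ($G = \left(-4 - 2\right) - 5 = -6 - 5 = -11$)
$t{\left(W \right)} = 5 + W^{2}$ ($t{\left(W \right)} = 5 + \left(0 + W W\right) = 5 + \left(0 + W^{2}\right) = 5 + W^{2}$)
$\left(\frac{1}{24 \cdot 4} + t{\left(G \right)}\right)^{2} = \left(\frac{1}{24 \cdot 4} + \left(5 + \left(-11\right)^{2}\right)\right)^{2} = \left(\frac{1}{96} + \left(5 + 121\right)\right)^{2} = \left(\frac{1}{96} + 126\right)^{2} = \left(\frac{12097}{96}\right)^{2} = \frac{146337409}{9216}$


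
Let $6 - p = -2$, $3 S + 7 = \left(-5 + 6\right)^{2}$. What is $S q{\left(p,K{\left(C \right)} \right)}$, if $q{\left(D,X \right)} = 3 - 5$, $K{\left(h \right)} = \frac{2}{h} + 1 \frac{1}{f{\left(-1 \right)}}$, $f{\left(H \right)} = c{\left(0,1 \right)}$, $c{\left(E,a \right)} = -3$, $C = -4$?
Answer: $4$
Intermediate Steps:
$S = -2$ ($S = - \frac{7}{3} + \frac{\left(-5 + 6\right)^{2}}{3} = - \frac{7}{3} + \frac{1^{2}}{3} = - \frac{7}{3} + \frac{1}{3} \cdot 1 = - \frac{7}{3} + \frac{1}{3} = -2$)
$f{\left(H \right)} = -3$
$p = 8$ ($p = 6 - -2 = 6 + 2 = 8$)
$K{\left(h \right)} = - \frac{1}{3} + \frac{2}{h}$ ($K{\left(h \right)} = \frac{2}{h} + 1 \frac{1}{-3} = \frac{2}{h} + 1 \left(- \frac{1}{3}\right) = \frac{2}{h} - \frac{1}{3} = - \frac{1}{3} + \frac{2}{h}$)
$q{\left(D,X \right)} = -2$
$S q{\left(p,K{\left(C \right)} \right)} = \left(-2\right) \left(-2\right) = 4$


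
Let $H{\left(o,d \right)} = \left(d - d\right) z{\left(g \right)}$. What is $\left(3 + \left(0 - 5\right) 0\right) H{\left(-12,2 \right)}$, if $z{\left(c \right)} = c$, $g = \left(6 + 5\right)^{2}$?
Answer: $0$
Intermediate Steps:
$g = 121$ ($g = 11^{2} = 121$)
$H{\left(o,d \right)} = 0$ ($H{\left(o,d \right)} = \left(d - d\right) 121 = 0 \cdot 121 = 0$)
$\left(3 + \left(0 - 5\right) 0\right) H{\left(-12,2 \right)} = \left(3 + \left(0 - 5\right) 0\right) 0 = \left(3 - 0\right) 0 = \left(3 + 0\right) 0 = 3 \cdot 0 = 0$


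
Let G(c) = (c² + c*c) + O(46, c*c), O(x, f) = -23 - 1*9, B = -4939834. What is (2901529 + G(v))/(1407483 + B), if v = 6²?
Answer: -2904089/3532351 ≈ -0.82214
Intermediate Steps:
O(x, f) = -32 (O(x, f) = -23 - 9 = -32)
v = 36
G(c) = -32 + 2*c² (G(c) = (c² + c*c) - 32 = (c² + c²) - 32 = 2*c² - 32 = -32 + 2*c²)
(2901529 + G(v))/(1407483 + B) = (2901529 + (-32 + 2*36²))/(1407483 - 4939834) = (2901529 + (-32 + 2*1296))/(-3532351) = (2901529 + (-32 + 2592))*(-1/3532351) = (2901529 + 2560)*(-1/3532351) = 2904089*(-1/3532351) = -2904089/3532351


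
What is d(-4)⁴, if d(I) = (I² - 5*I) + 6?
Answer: 3111696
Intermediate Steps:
d(I) = 6 + I² - 5*I
d(-4)⁴ = (6 + (-4)² - 5*(-4))⁴ = (6 + 16 + 20)⁴ = 42⁴ = 3111696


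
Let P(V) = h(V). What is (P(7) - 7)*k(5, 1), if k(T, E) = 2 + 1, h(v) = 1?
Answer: -18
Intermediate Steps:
P(V) = 1
k(T, E) = 3
(P(7) - 7)*k(5, 1) = (1 - 7)*3 = -6*3 = -18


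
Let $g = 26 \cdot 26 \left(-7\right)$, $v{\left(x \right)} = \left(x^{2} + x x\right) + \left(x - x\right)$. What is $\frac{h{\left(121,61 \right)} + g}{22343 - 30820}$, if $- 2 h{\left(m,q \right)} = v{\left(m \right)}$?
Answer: $\frac{19373}{8477} \approx 2.2854$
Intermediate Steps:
$v{\left(x \right)} = 2 x^{2}$ ($v{\left(x \right)} = \left(x^{2} + x^{2}\right) + 0 = 2 x^{2} + 0 = 2 x^{2}$)
$h{\left(m,q \right)} = - m^{2}$ ($h{\left(m,q \right)} = - \frac{2 m^{2}}{2} = - m^{2}$)
$g = -4732$ ($g = 676 \left(-7\right) = -4732$)
$\frac{h{\left(121,61 \right)} + g}{22343 - 30820} = \frac{- 121^{2} - 4732}{22343 - 30820} = \frac{\left(-1\right) 14641 - 4732}{-8477} = \left(-14641 - 4732\right) \left(- \frac{1}{8477}\right) = \left(-19373\right) \left(- \frac{1}{8477}\right) = \frac{19373}{8477}$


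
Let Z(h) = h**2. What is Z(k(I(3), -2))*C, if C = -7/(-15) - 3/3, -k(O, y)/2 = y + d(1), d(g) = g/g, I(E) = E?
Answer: -32/15 ≈ -2.1333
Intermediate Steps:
d(g) = 1
k(O, y) = -2 - 2*y (k(O, y) = -2*(y + 1) = -2*(1 + y) = -2 - 2*y)
C = -8/15 (C = -7*(-1/15) - 3*1/3 = 7/15 - 1 = -8/15 ≈ -0.53333)
Z(k(I(3), -2))*C = (-2 - 2*(-2))**2*(-8/15) = (-2 + 4)**2*(-8/15) = 2**2*(-8/15) = 4*(-8/15) = -32/15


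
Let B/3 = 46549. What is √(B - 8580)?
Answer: 3*√14563 ≈ 362.03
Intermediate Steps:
B = 139647 (B = 3*46549 = 139647)
√(B - 8580) = √(139647 - 8580) = √131067 = 3*√14563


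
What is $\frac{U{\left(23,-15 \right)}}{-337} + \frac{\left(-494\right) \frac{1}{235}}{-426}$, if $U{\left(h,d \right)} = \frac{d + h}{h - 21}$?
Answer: $- \frac{116981}{16868535} \approx -0.0069349$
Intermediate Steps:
$U{\left(h,d \right)} = \frac{d + h}{-21 + h}$
$\frac{U{\left(23,-15 \right)}}{-337} + \frac{\left(-494\right) \frac{1}{235}}{-426} = \frac{\frac{1}{-21 + 23} \left(-15 + 23\right)}{-337} + \frac{\left(-494\right) \frac{1}{235}}{-426} = \frac{1}{2} \cdot 8 \left(- \frac{1}{337}\right) + \left(-494\right) \frac{1}{235} \left(- \frac{1}{426}\right) = \frac{1}{2} \cdot 8 \left(- \frac{1}{337}\right) - - \frac{247}{50055} = 4 \left(- \frac{1}{337}\right) + \frac{247}{50055} = - \frac{4}{337} + \frac{247}{50055} = - \frac{116981}{16868535}$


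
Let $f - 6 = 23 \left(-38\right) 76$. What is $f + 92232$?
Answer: $25814$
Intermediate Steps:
$f = -66418$ ($f = 6 + 23 \left(-38\right) 76 = 6 - 66424 = -66418$)
$f + 92232 = -66418 + 92232 = 25814$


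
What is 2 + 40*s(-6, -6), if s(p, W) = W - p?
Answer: 2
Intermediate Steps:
2 + 40*s(-6, -6) = 2 + 40*(-6 - 1*(-6)) = 2 + 40*(-6 + 6) = 2 + 40*0 = 2 + 0 = 2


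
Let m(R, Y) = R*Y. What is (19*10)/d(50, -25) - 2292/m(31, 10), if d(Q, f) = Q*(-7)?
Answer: -8611/1085 ≈ -7.9364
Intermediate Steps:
d(Q, f) = -7*Q
(19*10)/d(50, -25) - 2292/m(31, 10) = (19*10)/((-7*50)) - 2292/(31*10) = 190/(-350) - 2292/310 = 190*(-1/350) - 2292*1/310 = -19/35 - 1146/155 = -8611/1085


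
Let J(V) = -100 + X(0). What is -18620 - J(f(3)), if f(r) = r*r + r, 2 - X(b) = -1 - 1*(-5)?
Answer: -18518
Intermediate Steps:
X(b) = -2 (X(b) = 2 - (-1 - 1*(-5)) = 2 - (-1 + 5) = 2 - 1*4 = 2 - 4 = -2)
f(r) = r + r² (f(r) = r² + r = r + r²)
J(V) = -102 (J(V) = -100 - 2 = -102)
-18620 - J(f(3)) = -18620 - 1*(-102) = -18620 + 102 = -18518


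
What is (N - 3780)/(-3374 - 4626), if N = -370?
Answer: 83/160 ≈ 0.51875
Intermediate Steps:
(N - 3780)/(-3374 - 4626) = (-370 - 3780)/(-3374 - 4626) = -4150/(-8000) = -4150*(-1/8000) = 83/160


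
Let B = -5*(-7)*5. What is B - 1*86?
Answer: 89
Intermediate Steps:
B = 175 (B = 35*5 = 175)
B - 1*86 = 175 - 1*86 = 175 - 86 = 89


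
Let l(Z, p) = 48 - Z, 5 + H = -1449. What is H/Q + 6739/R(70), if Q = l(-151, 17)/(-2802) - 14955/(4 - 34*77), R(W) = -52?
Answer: -208167567065/537988412 ≈ -386.94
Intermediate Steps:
H = -1454 (H = -5 - 1449 = -1454)
Q = 10345931/1831107 (Q = (48 - 1*(-151))/(-2802) - 14955/(4 - 34*77) = (48 + 151)*(-1/2802) - 14955/(4 - 2618) = 199*(-1/2802) - 14955/(-2614) = -199/2802 - 14955*(-1/2614) = -199/2802 + 14955/2614 = 10345931/1831107 ≈ 5.6501)
H/Q + 6739/R(70) = -1454/10345931/1831107 + 6739/(-52) = -1454*1831107/10345931 + 6739*(-1/52) = -2662429578/10345931 - 6739/52 = -208167567065/537988412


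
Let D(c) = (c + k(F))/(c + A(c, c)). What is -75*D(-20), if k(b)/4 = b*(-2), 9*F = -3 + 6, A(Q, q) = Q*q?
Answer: 85/19 ≈ 4.4737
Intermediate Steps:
F = ⅓ (F = (-3 + 6)/9 = (⅑)*3 = ⅓ ≈ 0.33333)
k(b) = -8*b (k(b) = 4*(b*(-2)) = 4*(-2*b) = -8*b)
D(c) = (-8/3 + c)/(c + c²) (D(c) = (c - 8*⅓)/(c + c*c) = (c - 8/3)/(c + c²) = (-8/3 + c)/(c + c²))
-75*D(-20) = -75*(-8/3 - 20)/((-20)*(1 - 20)) = -(-15)*(-68)/(4*(-19)*3) = -(-15)*(-1)*(-68)/(4*19*3) = -75*(-17/285) = 85/19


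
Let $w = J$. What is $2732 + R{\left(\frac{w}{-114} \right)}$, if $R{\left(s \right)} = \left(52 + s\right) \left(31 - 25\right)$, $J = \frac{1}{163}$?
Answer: $\frac{9427267}{3097} \approx 3044.0$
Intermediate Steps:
$J = \frac{1}{163} \approx 0.006135$
$w = \frac{1}{163} \approx 0.006135$
$R{\left(s \right)} = 312 + 6 s$ ($R{\left(s \right)} = \left(52 + s\right) 6 = 312 + 6 s$)
$2732 + R{\left(\frac{w}{-114} \right)} = 2732 + \left(312 + 6 \frac{1}{163 \left(-114\right)}\right) = 2732 + \left(312 + 6 \cdot \frac{1}{163} \left(- \frac{1}{114}\right)\right) = 2732 + \left(312 + 6 \left(- \frac{1}{18582}\right)\right) = 2732 + \left(312 - \frac{1}{3097}\right) = 2732 + \frac{966263}{3097} = \frac{9427267}{3097}$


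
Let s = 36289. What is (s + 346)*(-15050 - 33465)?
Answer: -1777347025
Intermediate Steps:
(s + 346)*(-15050 - 33465) = (36289 + 346)*(-15050 - 33465) = 36635*(-48515) = -1777347025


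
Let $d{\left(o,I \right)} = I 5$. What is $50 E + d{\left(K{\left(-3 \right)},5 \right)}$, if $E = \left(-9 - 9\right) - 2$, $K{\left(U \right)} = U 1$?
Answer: $-975$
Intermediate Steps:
$K{\left(U \right)} = U$
$d{\left(o,I \right)} = 5 I$
$E = -20$ ($E = -18 - 2 = -20$)
$50 E + d{\left(K{\left(-3 \right)},5 \right)} = 50 \left(-20\right) + 5 \cdot 5 = -1000 + 25 = -975$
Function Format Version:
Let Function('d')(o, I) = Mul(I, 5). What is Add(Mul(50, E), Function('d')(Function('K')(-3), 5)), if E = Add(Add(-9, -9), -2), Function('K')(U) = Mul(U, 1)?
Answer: -975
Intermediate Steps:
Function('K')(U) = U
Function('d')(o, I) = Mul(5, I)
E = -20 (E = Add(-18, -2) = -20)
Add(Mul(50, E), Function('d')(Function('K')(-3), 5)) = Add(Mul(50, -20), Mul(5, 5)) = Add(-1000, 25) = -975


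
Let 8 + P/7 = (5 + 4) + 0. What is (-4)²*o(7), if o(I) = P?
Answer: 112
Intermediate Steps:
P = 7 (P = -56 + 7*((5 + 4) + 0) = -56 + 7*(9 + 0) = -56 + 7*9 = -56 + 63 = 7)
o(I) = 7
(-4)²*o(7) = (-4)²*7 = 16*7 = 112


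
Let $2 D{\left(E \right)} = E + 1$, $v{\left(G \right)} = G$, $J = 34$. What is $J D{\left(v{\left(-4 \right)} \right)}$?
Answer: $-51$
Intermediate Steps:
$D{\left(E \right)} = \frac{1}{2} + \frac{E}{2}$ ($D{\left(E \right)} = \frac{E + 1}{2} = \frac{1 + E}{2} = \frac{1}{2} + \frac{E}{2}$)
$J D{\left(v{\left(-4 \right)} \right)} = 34 \left(\frac{1}{2} + \frac{1}{2} \left(-4\right)\right) = 34 \left(\frac{1}{2} - 2\right) = 34 \left(- \frac{3}{2}\right) = -51$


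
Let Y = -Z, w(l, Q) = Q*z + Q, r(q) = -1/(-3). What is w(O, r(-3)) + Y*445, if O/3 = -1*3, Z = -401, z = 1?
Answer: 535337/3 ≈ 1.7845e+5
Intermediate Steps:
r(q) = 1/3 (r(q) = -1*(-1/3) = 1/3)
O = -9 (O = 3*(-1*3) = 3*(-3) = -9)
w(l, Q) = 2*Q (w(l, Q) = Q*1 + Q = Q + Q = 2*Q)
Y = 401 (Y = -1*(-401) = 401)
w(O, r(-3)) + Y*445 = 2*(1/3) + 401*445 = 2/3 + 178445 = 535337/3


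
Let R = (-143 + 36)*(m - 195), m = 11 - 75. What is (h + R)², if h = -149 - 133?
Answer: 752459761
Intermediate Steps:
h = -282
m = -64
R = 27713 (R = (-143 + 36)*(-64 - 195) = -107*(-259) = 27713)
(h + R)² = (-282 + 27713)² = 27431² = 752459761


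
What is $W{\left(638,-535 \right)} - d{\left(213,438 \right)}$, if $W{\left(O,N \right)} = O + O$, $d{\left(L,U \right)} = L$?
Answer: $1063$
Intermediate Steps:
$W{\left(O,N \right)} = 2 O$
$W{\left(638,-535 \right)} - d{\left(213,438 \right)} = 2 \cdot 638 - 213 = 1276 - 213 = 1063$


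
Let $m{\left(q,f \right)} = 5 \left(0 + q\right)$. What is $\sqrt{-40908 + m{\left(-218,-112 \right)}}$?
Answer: $i \sqrt{41998} \approx 204.93 i$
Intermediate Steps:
$m{\left(q,f \right)} = 5 q$
$\sqrt{-40908 + m{\left(-218,-112 \right)}} = \sqrt{-40908 + 5 \left(-218\right)} = \sqrt{-40908 - 1090} = \sqrt{-41998} = i \sqrt{41998}$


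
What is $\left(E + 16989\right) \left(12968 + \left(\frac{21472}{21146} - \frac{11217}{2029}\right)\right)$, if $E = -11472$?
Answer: $\frac{1534281690219903}{21452617} \approx 7.1519 \cdot 10^{7}$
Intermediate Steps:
$\left(E + 16989\right) \left(12968 + \left(\frac{21472}{21146} - \frac{11217}{2029}\right)\right) = \left(-11472 + 16989\right) \left(12968 + \left(\frac{21472}{21146} - \frac{11217}{2029}\right)\right) = 5517 \left(12968 + \left(21472 \cdot \frac{1}{21146} - \frac{11217}{2029}\right)\right) = 5517 \left(12968 + \left(\frac{10736}{10573} - \frac{11217}{2029}\right)\right) = 5517 \left(12968 - \frac{96813997}{21452617}\right) = 5517 \cdot \frac{278100723259}{21452617} = \frac{1534281690219903}{21452617}$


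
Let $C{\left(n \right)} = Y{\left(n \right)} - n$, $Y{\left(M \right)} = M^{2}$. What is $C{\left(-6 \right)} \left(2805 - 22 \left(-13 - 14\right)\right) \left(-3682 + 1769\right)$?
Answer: $-273096054$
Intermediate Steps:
$C{\left(n \right)} = n^{2} - n$
$C{\left(-6 \right)} \left(2805 - 22 \left(-13 - 14\right)\right) \left(-3682 + 1769\right) = - 6 \left(-1 - 6\right) \left(2805 - 22 \left(-13 - 14\right)\right) \left(-3682 + 1769\right) = \left(-6\right) \left(-7\right) \left(2805 - -594\right) \left(-1913\right) = 42 \left(2805 + 594\right) \left(-1913\right) = 42 \cdot 3399 \left(-1913\right) = 42 \left(-6502287\right) = -273096054$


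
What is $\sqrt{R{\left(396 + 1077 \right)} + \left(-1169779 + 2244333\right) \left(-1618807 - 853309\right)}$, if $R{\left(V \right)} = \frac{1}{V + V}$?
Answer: $\frac{i \sqrt{23054864581175806878}}{2946} \approx 1.6299 \cdot 10^{6} i$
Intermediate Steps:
$R{\left(V \right)} = \frac{1}{2 V}$
$\sqrt{R{\left(396 + 1077 \right)} + \left(-1169779 + 2244333\right) \left(-1618807 - 853309\right)} = \sqrt{\frac{1}{2 \left(396 + 1077\right)} + \left(-1169779 + 2244333\right) \left(-1618807 - 853309\right)} = \sqrt{\frac{1}{2 \cdot 1473} + 1074554 \left(-2472116\right)} = \sqrt{\frac{1}{2} \cdot \frac{1}{1473} - 2656422136264} = \sqrt{\frac{1}{2946} - 2656422136264} = \sqrt{- \frac{7825819613433743}{2946}} = \frac{i \sqrt{23054864581175806878}}{2946}$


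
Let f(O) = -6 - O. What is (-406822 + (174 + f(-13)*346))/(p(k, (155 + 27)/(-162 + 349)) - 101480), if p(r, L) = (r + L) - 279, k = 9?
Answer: 12598377/3171178 ≈ 3.9728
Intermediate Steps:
p(r, L) = -279 + L + r (p(r, L) = (L + r) - 279 = -279 + L + r)
(-406822 + (174 + f(-13)*346))/(p(k, (155 + 27)/(-162 + 349)) - 101480) = (-406822 + (174 + (-6 - 1*(-13))*346))/((-279 + (155 + 27)/(-162 + 349) + 9) - 101480) = (-406822 + (174 + (-6 + 13)*346))/((-279 + 182/187 + 9) - 101480) = (-406822 + (174 + 7*346))/((-279 + 182*(1/187) + 9) - 101480) = (-406822 + (174 + 2422))/((-279 + 182/187 + 9) - 101480) = (-406822 + 2596)/(-50308/187 - 101480) = -404226/(-19027068/187) = -404226*(-187/19027068) = 12598377/3171178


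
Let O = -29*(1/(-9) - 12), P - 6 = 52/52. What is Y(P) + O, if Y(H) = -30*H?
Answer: 1271/9 ≈ 141.22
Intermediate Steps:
P = 7 (P = 6 + 52/52 = 6 + 52*(1/52) = 6 + 1 = 7)
O = 3161/9 (O = -29*(-1/9 - 12) = -29*(-109/9) = 3161/9 ≈ 351.22)
Y(P) + O = -30*7 + 3161/9 = -210 + 3161/9 = 1271/9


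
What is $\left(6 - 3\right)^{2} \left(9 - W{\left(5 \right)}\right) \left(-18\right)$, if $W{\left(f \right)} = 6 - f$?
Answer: $-1296$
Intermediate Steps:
$\left(6 - 3\right)^{2} \left(9 - W{\left(5 \right)}\right) \left(-18\right) = \left(6 - 3\right)^{2} \left(9 - \left(6 - 5\right)\right) \left(-18\right) = 3^{2} \left(9 - \left(6 - 5\right)\right) \left(-18\right) = 9 \left(9 - 1\right) \left(-18\right) = 9 \cdot 8 \left(-18\right) = 72 \left(-18\right) = -1296$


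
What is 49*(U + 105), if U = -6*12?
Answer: 1617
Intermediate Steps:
U = -72
49*(U + 105) = 49*(-72 + 105) = 49*33 = 1617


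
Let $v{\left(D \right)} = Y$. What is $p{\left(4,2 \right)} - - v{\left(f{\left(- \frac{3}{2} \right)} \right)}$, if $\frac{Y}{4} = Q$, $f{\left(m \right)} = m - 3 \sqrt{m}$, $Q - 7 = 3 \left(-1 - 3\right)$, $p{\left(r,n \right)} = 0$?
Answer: $-20$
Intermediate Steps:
$Q = -5$ ($Q = 7 + 3 \left(-1 - 3\right) = 7 + 3 \left(-4\right) = 7 - 12 = -5$)
$f{\left(m \right)} = m - 3 \sqrt{m}$
$Y = -20$ ($Y = 4 \left(-5\right) = -20$)
$v{\left(D \right)} = -20$
$p{\left(4,2 \right)} - - v{\left(f{\left(- \frac{3}{2} \right)} \right)} = 0 - \left(-1\right) \left(-20\right) = 0 - 20 = -20$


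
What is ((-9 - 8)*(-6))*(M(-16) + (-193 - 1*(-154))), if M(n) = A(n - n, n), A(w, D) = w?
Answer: -3978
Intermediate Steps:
M(n) = 0 (M(n) = n - n = 0)
((-9 - 8)*(-6))*(M(-16) + (-193 - 1*(-154))) = ((-9 - 8)*(-6))*(0 + (-193 - 1*(-154))) = (-17*(-6))*(0 + (-193 + 154)) = 102*(0 - 39) = 102*(-39) = -3978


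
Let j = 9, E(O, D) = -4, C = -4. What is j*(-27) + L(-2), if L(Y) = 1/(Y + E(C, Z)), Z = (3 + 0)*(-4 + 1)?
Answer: -1459/6 ≈ -243.17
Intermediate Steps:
Z = -9 (Z = 3*(-3) = -9)
L(Y) = 1/(-4 + Y) (L(Y) = 1/(Y - 4) = 1/(-4 + Y))
j*(-27) + L(-2) = 9*(-27) + 1/(-4 - 2) = -243 + 1/(-6) = -243 - ⅙ = -1459/6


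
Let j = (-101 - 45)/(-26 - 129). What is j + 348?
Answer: 54086/155 ≈ 348.94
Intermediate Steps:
j = 146/155 (j = -146/(-155) = -146*(-1/155) = 146/155 ≈ 0.94194)
j + 348 = 146/155 + 348 = 54086/155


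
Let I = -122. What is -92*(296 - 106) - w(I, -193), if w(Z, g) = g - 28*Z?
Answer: -20703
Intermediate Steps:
-92*(296 - 106) - w(I, -193) = -92*(296 - 106) - (-193 - 28*(-122)) = -92*190 - (-193 + 3416) = -17480 - 1*3223 = -17480 - 3223 = -20703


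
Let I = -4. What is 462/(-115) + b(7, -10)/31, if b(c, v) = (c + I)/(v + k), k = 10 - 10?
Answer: -28713/7130 ≈ -4.0271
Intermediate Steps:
k = 0
b(c, v) = (-4 + c)/v (b(c, v) = (c - 4)/(v + 0) = (-4 + c)/v)
462/(-115) + b(7, -10)/31 = 462/(-115) + ((-4 + 7)/(-10))/31 = 462*(-1/115) - ⅒*3*(1/31) = -462/115 - 3/10*1/31 = -462/115 - 3/310 = -28713/7130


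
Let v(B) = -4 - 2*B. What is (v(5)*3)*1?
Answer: -42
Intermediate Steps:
v(B) = -4 - 2*B
(v(5)*3)*1 = ((-4 - 2*5)*3)*1 = ((-4 - 10)*3)*1 = -14*3*1 = -42*1 = -42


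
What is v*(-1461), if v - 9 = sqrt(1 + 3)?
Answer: -16071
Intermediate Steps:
v = 11 (v = 9 + sqrt(1 + 3) = 9 + sqrt(4) = 9 + 2 = 11)
v*(-1461) = 11*(-1461) = -16071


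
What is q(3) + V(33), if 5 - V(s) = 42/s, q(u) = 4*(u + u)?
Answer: 305/11 ≈ 27.727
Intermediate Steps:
q(u) = 8*u (q(u) = 4*(2*u) = 8*u)
V(s) = 5 - 42/s
q(3) + V(33) = 8*3 + (5 - 42/33) = 24 + (5 - 42*1/33) = 24 + (5 - 14/11) = 24 + 41/11 = 305/11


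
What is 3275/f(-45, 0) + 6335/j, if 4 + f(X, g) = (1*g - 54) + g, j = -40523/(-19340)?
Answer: 996197625/335762 ≈ 2967.0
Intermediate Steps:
j = 40523/19340 (j = -40523*(-1/19340) = 40523/19340 ≈ 2.0953)
f(X, g) = -58 + 2*g (f(X, g) = -4 + ((1*g - 54) + g) = -4 + ((g - 54) + g) = -4 + ((-54 + g) + g) = -4 + (-54 + 2*g) = -58 + 2*g)
3275/f(-45, 0) + 6335/j = 3275/(-58 + 2*0) + 6335/(40523/19340) = 3275/(-58 + 0) + 6335*(19340/40523) = 3275/(-58) + 17502700/5789 = 3275*(-1/58) + 17502700/5789 = -3275/58 + 17502700/5789 = 996197625/335762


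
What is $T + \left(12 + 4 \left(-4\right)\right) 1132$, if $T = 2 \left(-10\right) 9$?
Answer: $-4708$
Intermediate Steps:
$T = -180$ ($T = \left(-20\right) 9 = -180$)
$T + \left(12 + 4 \left(-4\right)\right) 1132 = -180 + \left(12 + 4 \left(-4\right)\right) 1132 = -180 + \left(12 - 16\right) 1132 = -180 - 4528 = -4708$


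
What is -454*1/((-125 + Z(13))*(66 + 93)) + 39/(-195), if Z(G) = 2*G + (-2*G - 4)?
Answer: -18241/102555 ≈ -0.17787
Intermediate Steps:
Z(G) = -4 (Z(G) = 2*G + (-4 - 2*G) = -4)
-454*1/((-125 + Z(13))*(66 + 93)) + 39/(-195) = -454*1/((-125 - 4)*(66 + 93)) + 39/(-195) = -454/(159*(-129)) + 39*(-1/195) = -454/(-20511) - ⅕ = -454*(-1/20511) - ⅕ = 454/20511 - ⅕ = -18241/102555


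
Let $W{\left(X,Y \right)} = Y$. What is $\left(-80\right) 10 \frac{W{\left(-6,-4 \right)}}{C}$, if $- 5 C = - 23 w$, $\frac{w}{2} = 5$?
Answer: $\frac{1600}{23} \approx 69.565$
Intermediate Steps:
$w = 10$ ($w = 2 \cdot 5 = 10$)
$C = 46$ ($C = - \frac{\left(-23\right) 10}{5} = \left(- \frac{1}{5}\right) \left(-230\right) = 46$)
$\left(-80\right) 10 \frac{W{\left(-6,-4 \right)}}{C} = \left(-80\right) 10 \left(- \frac{4}{46}\right) = - 800 \left(\left(-4\right) \frac{1}{46}\right) = \left(-800\right) \left(- \frac{2}{23}\right) = \frac{1600}{23}$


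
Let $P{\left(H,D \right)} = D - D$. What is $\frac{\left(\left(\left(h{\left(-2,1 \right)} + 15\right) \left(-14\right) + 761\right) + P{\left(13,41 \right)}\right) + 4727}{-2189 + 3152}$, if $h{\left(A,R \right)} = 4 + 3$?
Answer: $\frac{5180}{963} \approx 5.379$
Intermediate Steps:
$h{\left(A,R \right)} = 7$
$P{\left(H,D \right)} = 0$
$\frac{\left(\left(\left(h{\left(-2,1 \right)} + 15\right) \left(-14\right) + 761\right) + P{\left(13,41 \right)}\right) + 4727}{-2189 + 3152} = \frac{\left(\left(\left(7 + 15\right) \left(-14\right) + 761\right) + 0\right) + 4727}{-2189 + 3152} = \frac{\left(\left(22 \left(-14\right) + 761\right) + 0\right) + 4727}{963} = \left(\left(\left(-308 + 761\right) + 0\right) + 4727\right) \frac{1}{963} = \left(\left(453 + 0\right) + 4727\right) \frac{1}{963} = \left(453 + 4727\right) \frac{1}{963} = 5180 \cdot \frac{1}{963} = \frac{5180}{963}$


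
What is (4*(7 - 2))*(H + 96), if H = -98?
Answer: -40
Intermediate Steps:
(4*(7 - 2))*(H + 96) = (4*(7 - 2))*(-98 + 96) = (4*5)*(-2) = 20*(-2) = -40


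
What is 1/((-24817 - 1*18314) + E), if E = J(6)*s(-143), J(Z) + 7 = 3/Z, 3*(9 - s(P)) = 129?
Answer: -1/42910 ≈ -2.3305e-5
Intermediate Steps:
s(P) = -34 (s(P) = 9 - 1/3*129 = 9 - 43 = -34)
J(Z) = -7 + 3/Z
E = 221 (E = (-7 + 3/6)*(-34) = (-7 + 3*(1/6))*(-34) = (-7 + 1/2)*(-34) = -13/2*(-34) = 221)
1/((-24817 - 1*18314) + E) = 1/((-24817 - 1*18314) + 221) = 1/((-24817 - 18314) + 221) = 1/(-43131 + 221) = 1/(-42910) = -1/42910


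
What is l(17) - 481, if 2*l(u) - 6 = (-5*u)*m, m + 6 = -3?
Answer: -191/2 ≈ -95.500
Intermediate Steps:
m = -9 (m = -6 - 3 = -9)
l(u) = 3 + 45*u/2 (l(u) = 3 + (-5*u*(-9))/2 = 3 + (45*u)/2 = 3 + 45*u/2)
l(17) - 481 = (3 + (45/2)*17) - 481 = (3 + 765/2) - 481 = 771/2 - 481 = -191/2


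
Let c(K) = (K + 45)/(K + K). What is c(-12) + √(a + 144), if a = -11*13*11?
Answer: -11/8 + I*√1429 ≈ -1.375 + 37.802*I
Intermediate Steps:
a = -1573 (a = -143*11 = -1573)
c(K) = (45 + K)/(2*K) (c(K) = (45 + K)/((2*K)) = (45 + K)*(1/(2*K)) = (45 + K)/(2*K))
c(-12) + √(a + 144) = (½)*(45 - 12)/(-12) + √(-1573 + 144) = (½)*(-1/12)*33 + √(-1429) = -11/8 + I*√1429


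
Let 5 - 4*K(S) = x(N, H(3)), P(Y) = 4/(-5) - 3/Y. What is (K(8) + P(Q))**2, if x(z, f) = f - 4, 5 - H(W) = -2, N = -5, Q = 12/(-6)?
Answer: 36/25 ≈ 1.4400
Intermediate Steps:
Q = -2 (Q = 12*(-1/6) = -2)
H(W) = 7 (H(W) = 5 - 1*(-2) = 5 + 2 = 7)
x(z, f) = -4 + f
P(Y) = -4/5 - 3/Y (P(Y) = 4*(-1/5) - 3/Y = -4/5 - 3/Y)
K(S) = 1/2 (K(S) = 5/4 - (-4 + 7)/4 = 5/4 - 1/4*3 = 5/4 - 3/4 = 1/2)
(K(8) + P(Q))**2 = (1/2 + (-4/5 - 3/(-2)))**2 = (1/2 + (-4/5 - 3*(-1/2)))**2 = (1/2 + (-4/5 + 3/2))**2 = (1/2 + 7/10)**2 = (6/5)**2 = 36/25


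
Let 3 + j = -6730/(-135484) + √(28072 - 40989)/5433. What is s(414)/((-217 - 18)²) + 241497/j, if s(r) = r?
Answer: 36*(-136346076015695538*I + 779033*√12917)/(55225*(67742*√12917 + 1085844813*I)) ≈ -81850.0 - 580.35*I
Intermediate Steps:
j = -199861/67742 + I*√12917/5433 (j = -3 + (-6730/(-135484) + √(28072 - 40989)/5433) = -3 + (-6730*(-1/135484) + √(-12917)*(1/5433)) = -3 + (3365/67742 + (I*√12917)*(1/5433)) = -3 + (3365/67742 + I*√12917/5433) = -199861/67742 + I*√12917/5433 ≈ -2.9503 + 0.020919*I)
s(414)/((-217 - 18)²) + 241497/j = 414/((-217 - 18)²) + 241497/(-199861/67742 + I*√12917/5433) = 414/((-235)²) + 241497/(-199861/67742 + I*√12917/5433) = 414/55225 + 241497/(-199861/67742 + I*√12917/5433)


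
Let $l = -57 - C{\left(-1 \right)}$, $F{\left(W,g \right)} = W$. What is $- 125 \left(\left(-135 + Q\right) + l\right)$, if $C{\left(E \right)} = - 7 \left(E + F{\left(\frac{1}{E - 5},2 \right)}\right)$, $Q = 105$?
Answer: $\frac{71375}{6} \approx 11896.0$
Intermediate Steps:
$C{\left(E \right)} = - 7 E - \frac{7}{-5 + E}$ ($C{\left(E \right)} = - 7 \left(E + \frac{1}{E - 5}\right) = - 7 \left(E + \frac{1}{-5 + E}\right) = - 7 E - \frac{7}{-5 + E}$)
$l = - \frac{391}{6}$ ($l = -57 - \frac{7 \left(-1 - - (-5 - 1)\right)}{-5 - 1} = -57 - \frac{7 \left(-1 - \left(-1\right) \left(-6\right)\right)}{-6} = -57 - 7 \left(- \frac{1}{6}\right) \left(-1 - 6\right) = -57 - 7 \left(- \frac{1}{6}\right) \left(-7\right) = -57 - \frac{49}{6} = - \frac{391}{6} \approx -65.167$)
$- 125 \left(\left(-135 + Q\right) + l\right) = - 125 \left(\left(-135 + 105\right) - \frac{391}{6}\right) = - 125 \left(-30 - \frac{391}{6}\right) = \left(-125\right) \left(- \frac{571}{6}\right) = \frac{71375}{6}$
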